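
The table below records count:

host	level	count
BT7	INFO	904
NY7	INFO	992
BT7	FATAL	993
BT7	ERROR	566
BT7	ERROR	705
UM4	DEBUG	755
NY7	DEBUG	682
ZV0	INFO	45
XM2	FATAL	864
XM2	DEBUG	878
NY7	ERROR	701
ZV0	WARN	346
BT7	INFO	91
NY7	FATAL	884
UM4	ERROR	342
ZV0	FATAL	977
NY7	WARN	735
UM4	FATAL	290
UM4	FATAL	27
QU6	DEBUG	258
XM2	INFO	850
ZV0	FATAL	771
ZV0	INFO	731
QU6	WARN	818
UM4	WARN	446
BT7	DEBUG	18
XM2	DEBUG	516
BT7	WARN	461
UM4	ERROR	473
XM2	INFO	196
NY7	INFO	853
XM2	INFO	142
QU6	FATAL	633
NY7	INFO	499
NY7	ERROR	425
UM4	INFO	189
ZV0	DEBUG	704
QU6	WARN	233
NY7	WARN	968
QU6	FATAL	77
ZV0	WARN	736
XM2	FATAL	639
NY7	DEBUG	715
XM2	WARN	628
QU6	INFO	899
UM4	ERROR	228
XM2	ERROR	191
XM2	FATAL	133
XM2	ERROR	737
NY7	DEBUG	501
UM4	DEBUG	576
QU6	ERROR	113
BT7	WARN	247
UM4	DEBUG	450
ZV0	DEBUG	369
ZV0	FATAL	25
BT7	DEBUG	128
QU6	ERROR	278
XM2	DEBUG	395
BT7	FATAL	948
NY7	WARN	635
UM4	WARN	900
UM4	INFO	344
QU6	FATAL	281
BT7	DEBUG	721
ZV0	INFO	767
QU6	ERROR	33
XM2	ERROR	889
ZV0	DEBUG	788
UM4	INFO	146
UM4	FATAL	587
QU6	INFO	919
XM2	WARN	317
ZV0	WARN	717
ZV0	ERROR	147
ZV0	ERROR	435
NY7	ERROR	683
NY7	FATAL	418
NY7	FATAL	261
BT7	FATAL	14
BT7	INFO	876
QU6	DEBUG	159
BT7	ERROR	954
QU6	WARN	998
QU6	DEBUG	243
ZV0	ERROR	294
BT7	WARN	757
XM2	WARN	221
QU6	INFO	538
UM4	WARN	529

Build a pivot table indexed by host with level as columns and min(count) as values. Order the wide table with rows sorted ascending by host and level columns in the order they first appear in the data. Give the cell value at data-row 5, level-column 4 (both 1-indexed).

With rows sorted ascending by host, row 5 is host=XM2. level columns in first-appearance order: INFO, FATAL, ERROR, DEBUG, WARN; column 4 is DEBUG.
Long rows with host=XM2, level=DEBUG: min(878, 516, 395) = 395.

395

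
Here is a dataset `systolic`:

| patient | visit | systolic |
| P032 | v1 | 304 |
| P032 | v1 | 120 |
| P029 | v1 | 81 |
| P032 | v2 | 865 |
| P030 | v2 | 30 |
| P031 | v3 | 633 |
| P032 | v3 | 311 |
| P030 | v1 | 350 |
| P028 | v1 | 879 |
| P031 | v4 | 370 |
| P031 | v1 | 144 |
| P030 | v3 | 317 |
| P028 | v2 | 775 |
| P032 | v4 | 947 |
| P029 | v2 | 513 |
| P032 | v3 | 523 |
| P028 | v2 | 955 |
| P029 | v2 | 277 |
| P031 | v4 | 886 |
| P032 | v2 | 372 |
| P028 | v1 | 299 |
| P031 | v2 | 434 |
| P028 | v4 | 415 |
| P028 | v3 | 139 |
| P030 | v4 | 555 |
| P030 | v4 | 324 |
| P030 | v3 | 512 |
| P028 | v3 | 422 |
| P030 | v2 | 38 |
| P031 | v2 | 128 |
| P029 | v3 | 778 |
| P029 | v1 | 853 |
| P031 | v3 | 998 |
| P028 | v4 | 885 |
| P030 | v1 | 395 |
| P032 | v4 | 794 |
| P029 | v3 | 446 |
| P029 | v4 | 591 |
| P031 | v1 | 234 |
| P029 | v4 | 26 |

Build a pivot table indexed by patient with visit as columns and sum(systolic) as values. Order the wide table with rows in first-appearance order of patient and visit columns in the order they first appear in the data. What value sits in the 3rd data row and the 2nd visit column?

With rows in first-appearance order of patient, row 3 is patient=P030. visit columns in first-appearance order: v1, v2, v3, v4; column 2 is v2.
Long rows with patient=P030, visit=v2: 30 + 38 = 68.

68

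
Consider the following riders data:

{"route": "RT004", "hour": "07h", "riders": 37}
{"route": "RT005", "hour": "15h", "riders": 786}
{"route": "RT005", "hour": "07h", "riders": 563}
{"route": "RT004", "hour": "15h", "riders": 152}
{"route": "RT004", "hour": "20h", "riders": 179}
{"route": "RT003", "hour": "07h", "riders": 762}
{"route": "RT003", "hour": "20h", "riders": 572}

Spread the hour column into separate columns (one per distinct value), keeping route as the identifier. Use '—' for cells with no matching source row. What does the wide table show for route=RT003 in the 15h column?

—

No long-format row has route=RT003 and hour=15h, so the cell is —.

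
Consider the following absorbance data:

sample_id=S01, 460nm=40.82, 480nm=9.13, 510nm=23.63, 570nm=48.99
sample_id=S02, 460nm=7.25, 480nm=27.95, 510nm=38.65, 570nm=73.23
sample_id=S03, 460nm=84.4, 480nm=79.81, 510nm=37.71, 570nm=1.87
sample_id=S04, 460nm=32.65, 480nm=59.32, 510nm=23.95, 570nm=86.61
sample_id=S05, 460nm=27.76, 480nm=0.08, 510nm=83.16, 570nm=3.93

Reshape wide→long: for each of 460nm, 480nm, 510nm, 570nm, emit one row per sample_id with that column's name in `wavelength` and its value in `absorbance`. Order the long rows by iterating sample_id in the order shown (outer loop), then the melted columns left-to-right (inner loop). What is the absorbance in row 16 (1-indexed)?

20 rows total (5 × 4). Row 16: index ⌊(16-1)/4⌋ = 3 into sample_id → S04; (16-1) mod 4 = 3 into the melted columns → 570nm.
So row 16 is (S04, 570nm, 86.61); absorbance = 86.61.

86.61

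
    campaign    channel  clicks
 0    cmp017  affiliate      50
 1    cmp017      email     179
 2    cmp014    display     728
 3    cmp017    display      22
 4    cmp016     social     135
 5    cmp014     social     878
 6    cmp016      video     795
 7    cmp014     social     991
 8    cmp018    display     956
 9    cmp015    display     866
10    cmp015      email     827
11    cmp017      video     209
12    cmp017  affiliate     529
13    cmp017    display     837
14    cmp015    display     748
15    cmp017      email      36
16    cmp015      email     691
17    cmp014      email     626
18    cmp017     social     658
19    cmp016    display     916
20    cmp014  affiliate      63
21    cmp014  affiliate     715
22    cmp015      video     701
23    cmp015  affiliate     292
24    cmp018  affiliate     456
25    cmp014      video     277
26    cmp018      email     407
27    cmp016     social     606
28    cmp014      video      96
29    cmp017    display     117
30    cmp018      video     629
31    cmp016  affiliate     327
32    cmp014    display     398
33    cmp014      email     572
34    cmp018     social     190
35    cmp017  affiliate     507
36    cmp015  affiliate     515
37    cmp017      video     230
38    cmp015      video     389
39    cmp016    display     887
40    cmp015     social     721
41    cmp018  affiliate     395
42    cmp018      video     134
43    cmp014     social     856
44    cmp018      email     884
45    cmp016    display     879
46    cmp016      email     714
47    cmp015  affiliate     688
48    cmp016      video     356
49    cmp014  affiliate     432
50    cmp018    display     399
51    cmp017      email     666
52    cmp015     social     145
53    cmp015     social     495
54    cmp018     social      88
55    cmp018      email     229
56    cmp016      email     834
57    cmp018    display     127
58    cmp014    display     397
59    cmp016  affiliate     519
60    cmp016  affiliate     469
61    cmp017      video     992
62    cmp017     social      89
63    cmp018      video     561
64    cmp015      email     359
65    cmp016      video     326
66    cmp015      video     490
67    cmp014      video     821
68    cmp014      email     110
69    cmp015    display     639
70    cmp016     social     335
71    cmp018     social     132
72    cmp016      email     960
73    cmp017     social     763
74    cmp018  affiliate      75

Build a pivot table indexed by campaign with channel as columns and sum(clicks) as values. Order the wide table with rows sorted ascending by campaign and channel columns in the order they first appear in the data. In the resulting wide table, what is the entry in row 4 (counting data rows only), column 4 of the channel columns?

With rows sorted ascending by campaign, row 4 is campaign=cmp017. channel columns in first-appearance order: affiliate, email, display, social, video; column 4 is social.
Long rows with campaign=cmp017, channel=social: 658 + 89 + 763 = 1510.

1510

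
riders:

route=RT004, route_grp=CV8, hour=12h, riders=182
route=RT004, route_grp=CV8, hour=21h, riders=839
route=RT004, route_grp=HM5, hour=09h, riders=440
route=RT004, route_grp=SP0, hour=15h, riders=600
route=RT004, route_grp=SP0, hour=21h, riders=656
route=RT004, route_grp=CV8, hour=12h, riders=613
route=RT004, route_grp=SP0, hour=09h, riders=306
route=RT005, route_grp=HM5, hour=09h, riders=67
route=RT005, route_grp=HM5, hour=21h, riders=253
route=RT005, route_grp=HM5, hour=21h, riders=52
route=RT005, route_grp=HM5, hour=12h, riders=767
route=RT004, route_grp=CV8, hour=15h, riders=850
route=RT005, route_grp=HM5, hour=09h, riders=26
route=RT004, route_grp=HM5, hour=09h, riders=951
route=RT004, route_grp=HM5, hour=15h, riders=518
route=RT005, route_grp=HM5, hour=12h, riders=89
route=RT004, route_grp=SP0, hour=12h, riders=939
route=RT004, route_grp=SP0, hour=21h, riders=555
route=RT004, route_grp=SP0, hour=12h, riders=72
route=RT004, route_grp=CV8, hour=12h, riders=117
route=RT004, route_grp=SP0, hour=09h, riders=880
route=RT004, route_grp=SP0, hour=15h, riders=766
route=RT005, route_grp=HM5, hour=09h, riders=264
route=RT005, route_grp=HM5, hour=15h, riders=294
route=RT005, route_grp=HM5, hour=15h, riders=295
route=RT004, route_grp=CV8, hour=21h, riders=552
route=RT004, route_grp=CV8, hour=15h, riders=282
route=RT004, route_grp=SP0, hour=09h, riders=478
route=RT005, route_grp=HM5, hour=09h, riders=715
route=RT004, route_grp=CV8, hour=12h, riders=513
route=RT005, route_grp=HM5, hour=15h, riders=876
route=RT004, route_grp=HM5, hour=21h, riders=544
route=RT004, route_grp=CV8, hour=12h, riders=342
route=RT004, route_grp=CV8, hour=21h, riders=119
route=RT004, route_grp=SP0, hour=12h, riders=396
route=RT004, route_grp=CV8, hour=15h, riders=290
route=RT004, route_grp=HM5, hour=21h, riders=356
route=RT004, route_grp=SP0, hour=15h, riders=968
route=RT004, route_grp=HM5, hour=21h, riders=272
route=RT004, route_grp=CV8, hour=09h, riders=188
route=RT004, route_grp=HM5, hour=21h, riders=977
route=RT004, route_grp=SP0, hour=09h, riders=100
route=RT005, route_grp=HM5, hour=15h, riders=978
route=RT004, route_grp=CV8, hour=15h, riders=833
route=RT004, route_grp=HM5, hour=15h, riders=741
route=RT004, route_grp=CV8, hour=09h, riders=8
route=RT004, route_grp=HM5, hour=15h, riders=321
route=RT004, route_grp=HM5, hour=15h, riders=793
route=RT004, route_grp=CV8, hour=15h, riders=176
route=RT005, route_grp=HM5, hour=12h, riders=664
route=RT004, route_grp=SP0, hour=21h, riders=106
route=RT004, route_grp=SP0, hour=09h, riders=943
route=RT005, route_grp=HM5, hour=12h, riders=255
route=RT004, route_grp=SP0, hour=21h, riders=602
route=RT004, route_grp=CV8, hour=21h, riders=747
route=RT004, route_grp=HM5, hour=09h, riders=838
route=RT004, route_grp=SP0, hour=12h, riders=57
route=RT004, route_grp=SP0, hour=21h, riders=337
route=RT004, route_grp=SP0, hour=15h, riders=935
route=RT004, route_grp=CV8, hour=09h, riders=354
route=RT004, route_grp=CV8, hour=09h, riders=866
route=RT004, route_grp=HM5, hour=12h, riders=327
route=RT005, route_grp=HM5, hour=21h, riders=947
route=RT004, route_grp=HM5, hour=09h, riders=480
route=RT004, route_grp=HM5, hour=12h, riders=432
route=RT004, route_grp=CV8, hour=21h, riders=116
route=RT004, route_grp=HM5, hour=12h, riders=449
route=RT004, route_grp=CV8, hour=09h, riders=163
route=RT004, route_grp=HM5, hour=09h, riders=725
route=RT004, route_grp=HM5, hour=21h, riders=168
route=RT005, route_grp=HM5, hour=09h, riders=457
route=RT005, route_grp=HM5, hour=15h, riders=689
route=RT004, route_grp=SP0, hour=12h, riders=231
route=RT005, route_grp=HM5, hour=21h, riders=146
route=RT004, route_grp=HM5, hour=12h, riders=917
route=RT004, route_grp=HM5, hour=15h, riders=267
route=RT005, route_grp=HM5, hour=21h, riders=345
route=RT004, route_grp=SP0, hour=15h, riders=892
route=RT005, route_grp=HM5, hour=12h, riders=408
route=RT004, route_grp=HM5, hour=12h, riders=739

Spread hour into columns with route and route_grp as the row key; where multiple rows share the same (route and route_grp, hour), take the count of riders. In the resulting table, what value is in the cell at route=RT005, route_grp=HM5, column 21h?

Rows with route=RT005, route_grp=HM5 and hour=21h: riders values are 253, 52, 947, 146, 345.
5 rows match — count = 5.

5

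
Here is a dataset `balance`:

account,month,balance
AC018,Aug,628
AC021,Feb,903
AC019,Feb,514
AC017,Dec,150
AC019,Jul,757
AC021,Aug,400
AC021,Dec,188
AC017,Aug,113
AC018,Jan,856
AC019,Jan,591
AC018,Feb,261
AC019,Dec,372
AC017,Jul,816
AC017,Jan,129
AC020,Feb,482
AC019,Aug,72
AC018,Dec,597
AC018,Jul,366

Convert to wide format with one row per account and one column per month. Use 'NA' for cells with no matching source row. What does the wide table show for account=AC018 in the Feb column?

The long row with account=AC018, month=Feb has balance=261.

261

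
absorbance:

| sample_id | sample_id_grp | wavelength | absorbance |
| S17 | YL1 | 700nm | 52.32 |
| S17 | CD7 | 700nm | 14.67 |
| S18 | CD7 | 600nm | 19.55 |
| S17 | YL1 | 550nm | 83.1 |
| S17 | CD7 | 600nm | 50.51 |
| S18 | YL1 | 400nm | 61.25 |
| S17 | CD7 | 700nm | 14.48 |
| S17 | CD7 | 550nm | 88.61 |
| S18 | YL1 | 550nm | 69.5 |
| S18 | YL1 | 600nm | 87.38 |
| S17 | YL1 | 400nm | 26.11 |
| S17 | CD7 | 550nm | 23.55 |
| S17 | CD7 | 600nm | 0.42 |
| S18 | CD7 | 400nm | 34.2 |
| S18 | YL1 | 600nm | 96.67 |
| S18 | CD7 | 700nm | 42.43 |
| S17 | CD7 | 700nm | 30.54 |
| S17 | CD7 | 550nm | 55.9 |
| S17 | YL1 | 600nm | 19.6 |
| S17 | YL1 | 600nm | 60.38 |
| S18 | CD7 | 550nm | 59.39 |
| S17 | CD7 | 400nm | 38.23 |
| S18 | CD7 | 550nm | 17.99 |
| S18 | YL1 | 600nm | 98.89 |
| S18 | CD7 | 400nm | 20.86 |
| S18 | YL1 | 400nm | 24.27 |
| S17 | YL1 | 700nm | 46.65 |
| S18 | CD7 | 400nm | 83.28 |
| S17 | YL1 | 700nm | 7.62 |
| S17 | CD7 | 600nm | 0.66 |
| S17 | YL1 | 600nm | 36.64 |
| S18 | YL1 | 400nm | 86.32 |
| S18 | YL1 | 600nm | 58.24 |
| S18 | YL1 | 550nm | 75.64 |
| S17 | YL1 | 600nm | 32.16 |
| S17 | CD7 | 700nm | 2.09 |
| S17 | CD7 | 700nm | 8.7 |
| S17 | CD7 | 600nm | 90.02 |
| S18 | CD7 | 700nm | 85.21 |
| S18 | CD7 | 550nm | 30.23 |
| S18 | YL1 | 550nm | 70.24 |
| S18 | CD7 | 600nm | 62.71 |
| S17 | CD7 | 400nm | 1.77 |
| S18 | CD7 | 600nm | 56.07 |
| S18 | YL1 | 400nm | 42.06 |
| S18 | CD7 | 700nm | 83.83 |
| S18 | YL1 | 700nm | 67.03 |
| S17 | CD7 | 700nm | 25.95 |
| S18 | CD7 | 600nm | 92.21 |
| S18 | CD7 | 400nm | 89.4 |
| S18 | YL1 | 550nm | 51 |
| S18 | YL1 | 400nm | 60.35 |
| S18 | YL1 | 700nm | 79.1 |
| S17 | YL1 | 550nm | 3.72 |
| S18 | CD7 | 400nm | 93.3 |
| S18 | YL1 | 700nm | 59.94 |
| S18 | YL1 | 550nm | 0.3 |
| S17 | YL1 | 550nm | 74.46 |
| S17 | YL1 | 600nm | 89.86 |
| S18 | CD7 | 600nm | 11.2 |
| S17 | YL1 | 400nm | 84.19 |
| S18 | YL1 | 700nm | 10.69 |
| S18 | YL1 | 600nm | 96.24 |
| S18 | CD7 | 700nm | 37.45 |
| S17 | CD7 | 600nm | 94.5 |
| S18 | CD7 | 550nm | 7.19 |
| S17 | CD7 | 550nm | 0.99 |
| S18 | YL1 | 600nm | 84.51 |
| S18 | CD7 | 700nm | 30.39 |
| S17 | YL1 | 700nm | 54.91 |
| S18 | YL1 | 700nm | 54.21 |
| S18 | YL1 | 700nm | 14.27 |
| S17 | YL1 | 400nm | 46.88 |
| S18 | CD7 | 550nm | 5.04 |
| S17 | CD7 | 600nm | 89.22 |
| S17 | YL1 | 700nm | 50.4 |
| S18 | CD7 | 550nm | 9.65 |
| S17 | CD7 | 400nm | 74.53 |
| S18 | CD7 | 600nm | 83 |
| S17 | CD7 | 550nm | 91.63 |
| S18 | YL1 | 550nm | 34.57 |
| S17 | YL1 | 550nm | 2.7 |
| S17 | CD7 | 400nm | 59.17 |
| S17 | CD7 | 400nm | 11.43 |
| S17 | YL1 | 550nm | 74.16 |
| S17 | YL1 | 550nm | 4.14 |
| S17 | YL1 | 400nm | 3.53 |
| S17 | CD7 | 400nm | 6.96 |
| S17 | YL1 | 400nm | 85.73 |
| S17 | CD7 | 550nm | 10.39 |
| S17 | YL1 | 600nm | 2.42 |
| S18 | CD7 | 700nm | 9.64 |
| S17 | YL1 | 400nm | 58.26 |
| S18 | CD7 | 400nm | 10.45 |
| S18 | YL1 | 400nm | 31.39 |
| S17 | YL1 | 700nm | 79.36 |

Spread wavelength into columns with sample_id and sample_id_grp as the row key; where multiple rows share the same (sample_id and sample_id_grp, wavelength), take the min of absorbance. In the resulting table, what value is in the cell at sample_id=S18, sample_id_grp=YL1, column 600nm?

Rows with sample_id=S18, sample_id_grp=YL1 and wavelength=600nm: absorbance values are 87.38, 96.67, 98.89, 58.24, 96.24, 84.51.
min(87.38, 96.67, 98.89, 58.24, 96.24, 84.51) = 58.24.

58.24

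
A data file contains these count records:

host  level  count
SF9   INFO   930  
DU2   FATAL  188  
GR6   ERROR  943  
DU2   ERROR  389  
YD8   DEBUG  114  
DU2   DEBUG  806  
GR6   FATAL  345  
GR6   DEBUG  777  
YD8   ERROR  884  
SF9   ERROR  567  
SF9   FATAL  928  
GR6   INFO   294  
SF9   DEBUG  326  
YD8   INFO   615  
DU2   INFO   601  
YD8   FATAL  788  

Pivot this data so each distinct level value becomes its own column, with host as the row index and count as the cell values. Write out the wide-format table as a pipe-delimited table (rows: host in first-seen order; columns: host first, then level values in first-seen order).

| host | INFO | FATAL | ERROR | DEBUG |
| SF9 | 930 | 928 | 567 | 326 |
| DU2 | 601 | 188 | 389 | 806 |
| GR6 | 294 | 345 | 943 | 777 |
| YD8 | 615 | 788 | 884 | 114 |

Columns: host plus the 4 distinct level values (INFO, FATAL, ERROR, DEBUG).
For example, row SF9 column INFO takes count=930 from the long row (SF9, INFO).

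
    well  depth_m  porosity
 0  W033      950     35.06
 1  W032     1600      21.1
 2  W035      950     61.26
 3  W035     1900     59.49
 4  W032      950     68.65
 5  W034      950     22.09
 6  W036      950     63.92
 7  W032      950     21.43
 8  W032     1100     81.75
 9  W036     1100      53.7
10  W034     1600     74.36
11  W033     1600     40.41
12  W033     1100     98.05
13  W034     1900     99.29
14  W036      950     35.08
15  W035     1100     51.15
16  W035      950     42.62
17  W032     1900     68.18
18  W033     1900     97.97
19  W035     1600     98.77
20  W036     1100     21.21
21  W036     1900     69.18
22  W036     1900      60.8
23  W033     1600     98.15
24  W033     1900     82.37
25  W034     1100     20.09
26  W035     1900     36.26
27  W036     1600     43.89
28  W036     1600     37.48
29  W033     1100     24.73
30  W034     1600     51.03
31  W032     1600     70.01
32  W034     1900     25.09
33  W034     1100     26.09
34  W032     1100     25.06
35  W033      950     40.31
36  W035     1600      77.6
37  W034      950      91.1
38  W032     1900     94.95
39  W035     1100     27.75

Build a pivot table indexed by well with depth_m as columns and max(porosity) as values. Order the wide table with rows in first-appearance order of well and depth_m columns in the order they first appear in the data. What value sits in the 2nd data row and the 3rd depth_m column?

With rows in first-appearance order of well, row 2 is well=W032. depth_m columns in first-appearance order: 950, 1600, 1900, 1100; column 3 is 1900.
Long rows with well=W032, depth_m=1900: max(68.18, 94.95) = 94.95.

94.95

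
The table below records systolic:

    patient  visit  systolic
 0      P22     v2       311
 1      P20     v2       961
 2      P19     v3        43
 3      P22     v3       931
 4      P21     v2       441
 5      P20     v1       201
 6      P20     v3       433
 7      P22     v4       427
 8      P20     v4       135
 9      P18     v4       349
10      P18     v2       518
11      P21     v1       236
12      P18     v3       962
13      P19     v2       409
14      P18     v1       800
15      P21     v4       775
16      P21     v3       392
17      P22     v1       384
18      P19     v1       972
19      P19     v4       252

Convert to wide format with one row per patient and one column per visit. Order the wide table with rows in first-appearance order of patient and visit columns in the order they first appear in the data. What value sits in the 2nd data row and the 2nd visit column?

With rows in first-appearance order of patient, row 2 is patient=P20. visit columns in first-appearance order: v2, v3, v1, v4; column 2 is v3.
Long rows with patient=P20, visit=v3: systolic = 433.

433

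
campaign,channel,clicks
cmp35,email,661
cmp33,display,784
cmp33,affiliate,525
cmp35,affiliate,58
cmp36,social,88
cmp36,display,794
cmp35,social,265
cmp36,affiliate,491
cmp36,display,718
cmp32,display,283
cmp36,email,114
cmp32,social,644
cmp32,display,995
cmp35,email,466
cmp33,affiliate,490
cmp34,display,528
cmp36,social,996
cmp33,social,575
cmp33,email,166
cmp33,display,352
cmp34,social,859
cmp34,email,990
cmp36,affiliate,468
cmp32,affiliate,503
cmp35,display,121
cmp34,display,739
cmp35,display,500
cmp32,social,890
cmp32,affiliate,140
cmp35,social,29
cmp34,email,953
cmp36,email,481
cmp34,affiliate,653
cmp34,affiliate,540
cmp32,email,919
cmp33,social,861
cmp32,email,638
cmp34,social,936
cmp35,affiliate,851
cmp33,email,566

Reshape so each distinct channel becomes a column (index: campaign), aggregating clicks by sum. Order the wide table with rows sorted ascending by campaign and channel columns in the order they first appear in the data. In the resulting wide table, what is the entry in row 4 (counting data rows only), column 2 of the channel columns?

621

With rows sorted ascending by campaign, row 4 is campaign=cmp35. channel columns in first-appearance order: email, display, affiliate, social; column 2 is display.
Long rows with campaign=cmp35, channel=display: 121 + 500 = 621.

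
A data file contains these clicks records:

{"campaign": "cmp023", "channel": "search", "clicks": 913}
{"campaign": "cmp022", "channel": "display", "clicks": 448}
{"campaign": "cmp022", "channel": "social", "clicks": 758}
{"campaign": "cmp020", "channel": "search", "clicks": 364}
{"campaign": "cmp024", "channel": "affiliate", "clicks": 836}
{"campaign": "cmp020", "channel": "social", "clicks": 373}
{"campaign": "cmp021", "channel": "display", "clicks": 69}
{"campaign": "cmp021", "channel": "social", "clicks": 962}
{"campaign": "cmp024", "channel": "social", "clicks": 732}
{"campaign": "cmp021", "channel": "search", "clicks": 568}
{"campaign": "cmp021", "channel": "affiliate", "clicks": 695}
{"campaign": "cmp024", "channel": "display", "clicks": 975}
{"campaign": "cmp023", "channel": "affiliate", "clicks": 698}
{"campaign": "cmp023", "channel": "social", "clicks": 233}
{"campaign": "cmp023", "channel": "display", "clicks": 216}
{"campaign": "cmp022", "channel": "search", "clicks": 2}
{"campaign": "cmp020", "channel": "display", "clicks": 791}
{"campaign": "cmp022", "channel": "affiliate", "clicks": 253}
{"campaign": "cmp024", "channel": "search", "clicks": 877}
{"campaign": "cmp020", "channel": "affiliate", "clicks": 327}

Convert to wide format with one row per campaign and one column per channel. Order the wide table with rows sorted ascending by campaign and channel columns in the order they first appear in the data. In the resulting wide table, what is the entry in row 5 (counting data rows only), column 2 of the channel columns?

With rows sorted ascending by campaign, row 5 is campaign=cmp024. channel columns in first-appearance order: search, display, social, affiliate; column 2 is display.
Long rows with campaign=cmp024, channel=display: clicks = 975.

975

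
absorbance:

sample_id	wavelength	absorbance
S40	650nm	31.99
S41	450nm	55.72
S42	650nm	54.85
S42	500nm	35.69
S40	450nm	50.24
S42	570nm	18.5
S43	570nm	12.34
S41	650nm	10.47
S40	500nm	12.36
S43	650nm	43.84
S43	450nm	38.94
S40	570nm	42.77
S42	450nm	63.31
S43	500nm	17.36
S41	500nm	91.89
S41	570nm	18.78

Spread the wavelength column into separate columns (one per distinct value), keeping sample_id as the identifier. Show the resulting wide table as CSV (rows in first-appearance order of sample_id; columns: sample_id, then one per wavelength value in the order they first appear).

sample_id,650nm,450nm,500nm,570nm
S40,31.99,50.24,12.36,42.77
S41,10.47,55.72,91.89,18.78
S42,54.85,63.31,35.69,18.5
S43,43.84,38.94,17.36,12.34

Columns: sample_id plus the 4 distinct wavelength values (650nm, 450nm, 500nm, 570nm).
For example, row S40 column 650nm takes absorbance=31.99 from the long row (S40, 650nm).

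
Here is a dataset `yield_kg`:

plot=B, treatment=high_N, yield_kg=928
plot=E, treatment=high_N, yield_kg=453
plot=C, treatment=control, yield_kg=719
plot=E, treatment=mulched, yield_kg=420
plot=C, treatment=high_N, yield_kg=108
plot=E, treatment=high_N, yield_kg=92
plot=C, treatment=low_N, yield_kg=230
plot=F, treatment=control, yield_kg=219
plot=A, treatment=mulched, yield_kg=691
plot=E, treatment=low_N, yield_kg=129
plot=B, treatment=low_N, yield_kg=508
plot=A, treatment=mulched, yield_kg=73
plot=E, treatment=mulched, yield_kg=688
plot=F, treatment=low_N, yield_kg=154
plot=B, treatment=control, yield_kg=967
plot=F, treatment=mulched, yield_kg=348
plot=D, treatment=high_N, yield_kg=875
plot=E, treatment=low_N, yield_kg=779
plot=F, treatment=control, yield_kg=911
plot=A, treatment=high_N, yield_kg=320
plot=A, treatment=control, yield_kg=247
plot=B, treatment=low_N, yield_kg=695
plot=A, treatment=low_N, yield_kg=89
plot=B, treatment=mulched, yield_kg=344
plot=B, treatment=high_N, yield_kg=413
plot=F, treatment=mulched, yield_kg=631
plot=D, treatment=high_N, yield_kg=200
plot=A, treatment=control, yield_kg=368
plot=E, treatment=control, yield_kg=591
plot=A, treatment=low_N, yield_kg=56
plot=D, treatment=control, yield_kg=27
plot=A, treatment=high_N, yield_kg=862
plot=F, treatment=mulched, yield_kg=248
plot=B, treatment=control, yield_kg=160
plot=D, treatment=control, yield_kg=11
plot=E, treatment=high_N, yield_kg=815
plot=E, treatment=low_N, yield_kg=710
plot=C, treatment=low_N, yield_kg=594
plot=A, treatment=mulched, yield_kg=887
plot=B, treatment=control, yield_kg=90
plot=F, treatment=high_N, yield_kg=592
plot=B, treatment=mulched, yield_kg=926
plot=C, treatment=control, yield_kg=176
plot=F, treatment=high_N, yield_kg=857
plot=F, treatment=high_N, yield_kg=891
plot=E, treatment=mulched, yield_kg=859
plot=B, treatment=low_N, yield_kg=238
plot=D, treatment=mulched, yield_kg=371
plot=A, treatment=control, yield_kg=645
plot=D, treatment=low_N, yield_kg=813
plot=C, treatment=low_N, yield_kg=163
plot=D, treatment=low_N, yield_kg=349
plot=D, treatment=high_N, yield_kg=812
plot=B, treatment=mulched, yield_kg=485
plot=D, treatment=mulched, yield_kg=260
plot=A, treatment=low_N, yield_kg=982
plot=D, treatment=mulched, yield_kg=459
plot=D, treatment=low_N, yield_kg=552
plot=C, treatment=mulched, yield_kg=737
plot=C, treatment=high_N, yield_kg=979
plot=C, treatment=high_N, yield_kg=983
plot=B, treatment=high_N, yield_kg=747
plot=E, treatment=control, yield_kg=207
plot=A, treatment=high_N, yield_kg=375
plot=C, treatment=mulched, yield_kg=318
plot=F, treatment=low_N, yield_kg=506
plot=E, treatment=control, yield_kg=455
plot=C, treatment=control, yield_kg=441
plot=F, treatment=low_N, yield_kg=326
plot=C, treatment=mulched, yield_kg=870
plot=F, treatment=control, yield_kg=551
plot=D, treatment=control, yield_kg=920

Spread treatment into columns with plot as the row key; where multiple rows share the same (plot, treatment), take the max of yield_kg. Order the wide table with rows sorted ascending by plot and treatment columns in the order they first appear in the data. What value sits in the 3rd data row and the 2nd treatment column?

719

With rows sorted ascending by plot, row 3 is plot=C. treatment columns in first-appearance order: high_N, control, mulched, low_N; column 2 is control.
Long rows with plot=C, treatment=control: max(719, 176, 441) = 719.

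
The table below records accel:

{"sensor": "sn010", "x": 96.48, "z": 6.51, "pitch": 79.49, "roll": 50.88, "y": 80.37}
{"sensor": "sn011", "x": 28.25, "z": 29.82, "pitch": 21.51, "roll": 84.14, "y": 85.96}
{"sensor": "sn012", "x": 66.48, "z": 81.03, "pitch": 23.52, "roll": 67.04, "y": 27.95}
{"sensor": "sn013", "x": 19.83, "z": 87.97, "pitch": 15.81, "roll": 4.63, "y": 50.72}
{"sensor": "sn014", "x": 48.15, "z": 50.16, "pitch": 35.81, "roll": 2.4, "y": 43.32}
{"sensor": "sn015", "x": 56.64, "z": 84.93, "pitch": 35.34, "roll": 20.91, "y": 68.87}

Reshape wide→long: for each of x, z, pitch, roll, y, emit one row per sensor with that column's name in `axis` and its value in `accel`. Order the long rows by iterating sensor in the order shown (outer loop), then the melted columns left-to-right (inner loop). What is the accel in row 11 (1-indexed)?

66.48

30 rows total (6 × 5). Row 11: index ⌊(11-1)/5⌋ = 2 into sensor → sn012; (11-1) mod 5 = 0 into the melted columns → x.
So row 11 is (sn012, x, 66.48); accel = 66.48.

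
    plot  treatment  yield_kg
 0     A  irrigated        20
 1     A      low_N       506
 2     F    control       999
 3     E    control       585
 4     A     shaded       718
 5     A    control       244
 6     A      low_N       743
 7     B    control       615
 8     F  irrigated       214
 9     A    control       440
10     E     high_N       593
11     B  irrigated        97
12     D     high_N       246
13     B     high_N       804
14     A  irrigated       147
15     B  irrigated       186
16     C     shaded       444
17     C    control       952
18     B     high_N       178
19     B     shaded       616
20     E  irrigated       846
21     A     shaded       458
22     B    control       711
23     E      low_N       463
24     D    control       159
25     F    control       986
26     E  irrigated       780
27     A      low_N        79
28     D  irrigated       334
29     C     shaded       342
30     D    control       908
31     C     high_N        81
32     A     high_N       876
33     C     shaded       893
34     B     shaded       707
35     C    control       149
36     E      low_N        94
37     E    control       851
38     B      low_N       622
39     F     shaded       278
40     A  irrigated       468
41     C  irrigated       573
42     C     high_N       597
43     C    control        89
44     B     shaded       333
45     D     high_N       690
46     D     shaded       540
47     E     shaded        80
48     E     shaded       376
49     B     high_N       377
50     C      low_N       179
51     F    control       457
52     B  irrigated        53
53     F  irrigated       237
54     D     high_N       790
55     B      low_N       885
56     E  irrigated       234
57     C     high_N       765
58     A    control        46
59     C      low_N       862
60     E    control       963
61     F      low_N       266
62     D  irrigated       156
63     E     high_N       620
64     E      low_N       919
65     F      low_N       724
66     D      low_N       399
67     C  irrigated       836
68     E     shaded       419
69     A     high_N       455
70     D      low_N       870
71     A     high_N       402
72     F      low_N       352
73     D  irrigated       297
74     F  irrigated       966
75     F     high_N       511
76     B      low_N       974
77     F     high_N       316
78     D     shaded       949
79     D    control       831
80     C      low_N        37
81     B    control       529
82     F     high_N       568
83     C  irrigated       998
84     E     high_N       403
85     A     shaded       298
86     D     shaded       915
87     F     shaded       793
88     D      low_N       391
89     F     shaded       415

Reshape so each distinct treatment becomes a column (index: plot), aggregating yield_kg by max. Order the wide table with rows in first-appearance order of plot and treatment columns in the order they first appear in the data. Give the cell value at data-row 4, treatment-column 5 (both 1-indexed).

804

With rows in first-appearance order of plot, row 4 is plot=B. treatment columns in first-appearance order: irrigated, low_N, control, shaded, high_N; column 5 is high_N.
Long rows with plot=B, treatment=high_N: max(804, 178, 377) = 804.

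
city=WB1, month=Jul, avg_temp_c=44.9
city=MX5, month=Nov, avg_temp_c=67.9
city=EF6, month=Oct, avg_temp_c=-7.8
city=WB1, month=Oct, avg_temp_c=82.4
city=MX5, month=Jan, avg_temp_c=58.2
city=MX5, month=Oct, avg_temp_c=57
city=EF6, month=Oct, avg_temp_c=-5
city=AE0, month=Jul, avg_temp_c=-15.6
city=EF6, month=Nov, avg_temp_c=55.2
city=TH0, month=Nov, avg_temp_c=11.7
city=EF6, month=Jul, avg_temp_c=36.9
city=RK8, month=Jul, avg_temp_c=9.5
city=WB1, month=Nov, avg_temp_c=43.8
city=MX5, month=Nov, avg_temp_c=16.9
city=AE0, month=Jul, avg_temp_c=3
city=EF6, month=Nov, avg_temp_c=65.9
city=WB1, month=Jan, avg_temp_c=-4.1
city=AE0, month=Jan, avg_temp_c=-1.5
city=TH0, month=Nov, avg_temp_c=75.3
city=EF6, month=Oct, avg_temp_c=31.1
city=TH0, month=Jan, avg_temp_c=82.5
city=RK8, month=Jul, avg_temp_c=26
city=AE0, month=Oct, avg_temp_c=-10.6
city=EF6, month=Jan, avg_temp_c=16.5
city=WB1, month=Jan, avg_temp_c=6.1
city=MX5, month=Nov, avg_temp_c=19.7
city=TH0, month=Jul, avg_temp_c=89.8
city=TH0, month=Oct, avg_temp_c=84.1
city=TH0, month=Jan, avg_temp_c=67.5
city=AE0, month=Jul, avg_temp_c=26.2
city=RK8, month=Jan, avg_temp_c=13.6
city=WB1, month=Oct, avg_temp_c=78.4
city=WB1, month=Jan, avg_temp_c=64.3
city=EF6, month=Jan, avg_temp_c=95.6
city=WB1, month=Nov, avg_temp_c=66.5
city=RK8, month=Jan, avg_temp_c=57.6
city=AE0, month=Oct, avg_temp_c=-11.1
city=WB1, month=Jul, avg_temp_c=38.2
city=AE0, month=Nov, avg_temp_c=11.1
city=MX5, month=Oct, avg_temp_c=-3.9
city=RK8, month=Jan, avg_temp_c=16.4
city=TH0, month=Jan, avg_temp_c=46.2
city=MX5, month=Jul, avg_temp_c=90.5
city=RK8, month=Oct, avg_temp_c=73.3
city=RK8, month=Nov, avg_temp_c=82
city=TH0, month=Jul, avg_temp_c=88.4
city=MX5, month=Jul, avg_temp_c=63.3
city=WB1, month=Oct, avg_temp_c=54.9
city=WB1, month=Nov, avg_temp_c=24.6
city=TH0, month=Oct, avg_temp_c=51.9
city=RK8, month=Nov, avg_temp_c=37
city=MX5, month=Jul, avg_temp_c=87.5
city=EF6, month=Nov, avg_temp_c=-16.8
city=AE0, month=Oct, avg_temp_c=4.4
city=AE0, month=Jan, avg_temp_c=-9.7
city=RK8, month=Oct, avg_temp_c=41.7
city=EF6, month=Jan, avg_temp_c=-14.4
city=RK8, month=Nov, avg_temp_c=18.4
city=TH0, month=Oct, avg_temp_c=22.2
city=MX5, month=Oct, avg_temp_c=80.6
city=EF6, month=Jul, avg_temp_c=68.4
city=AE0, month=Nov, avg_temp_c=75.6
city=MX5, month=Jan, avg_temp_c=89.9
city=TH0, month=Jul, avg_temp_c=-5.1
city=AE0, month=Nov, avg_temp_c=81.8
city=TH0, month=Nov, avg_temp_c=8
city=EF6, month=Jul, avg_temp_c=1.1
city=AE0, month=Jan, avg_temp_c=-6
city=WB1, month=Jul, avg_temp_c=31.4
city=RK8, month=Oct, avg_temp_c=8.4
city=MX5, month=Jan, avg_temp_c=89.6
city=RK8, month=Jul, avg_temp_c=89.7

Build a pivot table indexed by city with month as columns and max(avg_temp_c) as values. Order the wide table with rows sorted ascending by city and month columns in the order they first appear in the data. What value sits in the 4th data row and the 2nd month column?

82

With rows sorted ascending by city, row 4 is city=RK8. month columns in first-appearance order: Jul, Nov, Oct, Jan; column 2 is Nov.
Long rows with city=RK8, month=Nov: max(82, 37, 18.4) = 82.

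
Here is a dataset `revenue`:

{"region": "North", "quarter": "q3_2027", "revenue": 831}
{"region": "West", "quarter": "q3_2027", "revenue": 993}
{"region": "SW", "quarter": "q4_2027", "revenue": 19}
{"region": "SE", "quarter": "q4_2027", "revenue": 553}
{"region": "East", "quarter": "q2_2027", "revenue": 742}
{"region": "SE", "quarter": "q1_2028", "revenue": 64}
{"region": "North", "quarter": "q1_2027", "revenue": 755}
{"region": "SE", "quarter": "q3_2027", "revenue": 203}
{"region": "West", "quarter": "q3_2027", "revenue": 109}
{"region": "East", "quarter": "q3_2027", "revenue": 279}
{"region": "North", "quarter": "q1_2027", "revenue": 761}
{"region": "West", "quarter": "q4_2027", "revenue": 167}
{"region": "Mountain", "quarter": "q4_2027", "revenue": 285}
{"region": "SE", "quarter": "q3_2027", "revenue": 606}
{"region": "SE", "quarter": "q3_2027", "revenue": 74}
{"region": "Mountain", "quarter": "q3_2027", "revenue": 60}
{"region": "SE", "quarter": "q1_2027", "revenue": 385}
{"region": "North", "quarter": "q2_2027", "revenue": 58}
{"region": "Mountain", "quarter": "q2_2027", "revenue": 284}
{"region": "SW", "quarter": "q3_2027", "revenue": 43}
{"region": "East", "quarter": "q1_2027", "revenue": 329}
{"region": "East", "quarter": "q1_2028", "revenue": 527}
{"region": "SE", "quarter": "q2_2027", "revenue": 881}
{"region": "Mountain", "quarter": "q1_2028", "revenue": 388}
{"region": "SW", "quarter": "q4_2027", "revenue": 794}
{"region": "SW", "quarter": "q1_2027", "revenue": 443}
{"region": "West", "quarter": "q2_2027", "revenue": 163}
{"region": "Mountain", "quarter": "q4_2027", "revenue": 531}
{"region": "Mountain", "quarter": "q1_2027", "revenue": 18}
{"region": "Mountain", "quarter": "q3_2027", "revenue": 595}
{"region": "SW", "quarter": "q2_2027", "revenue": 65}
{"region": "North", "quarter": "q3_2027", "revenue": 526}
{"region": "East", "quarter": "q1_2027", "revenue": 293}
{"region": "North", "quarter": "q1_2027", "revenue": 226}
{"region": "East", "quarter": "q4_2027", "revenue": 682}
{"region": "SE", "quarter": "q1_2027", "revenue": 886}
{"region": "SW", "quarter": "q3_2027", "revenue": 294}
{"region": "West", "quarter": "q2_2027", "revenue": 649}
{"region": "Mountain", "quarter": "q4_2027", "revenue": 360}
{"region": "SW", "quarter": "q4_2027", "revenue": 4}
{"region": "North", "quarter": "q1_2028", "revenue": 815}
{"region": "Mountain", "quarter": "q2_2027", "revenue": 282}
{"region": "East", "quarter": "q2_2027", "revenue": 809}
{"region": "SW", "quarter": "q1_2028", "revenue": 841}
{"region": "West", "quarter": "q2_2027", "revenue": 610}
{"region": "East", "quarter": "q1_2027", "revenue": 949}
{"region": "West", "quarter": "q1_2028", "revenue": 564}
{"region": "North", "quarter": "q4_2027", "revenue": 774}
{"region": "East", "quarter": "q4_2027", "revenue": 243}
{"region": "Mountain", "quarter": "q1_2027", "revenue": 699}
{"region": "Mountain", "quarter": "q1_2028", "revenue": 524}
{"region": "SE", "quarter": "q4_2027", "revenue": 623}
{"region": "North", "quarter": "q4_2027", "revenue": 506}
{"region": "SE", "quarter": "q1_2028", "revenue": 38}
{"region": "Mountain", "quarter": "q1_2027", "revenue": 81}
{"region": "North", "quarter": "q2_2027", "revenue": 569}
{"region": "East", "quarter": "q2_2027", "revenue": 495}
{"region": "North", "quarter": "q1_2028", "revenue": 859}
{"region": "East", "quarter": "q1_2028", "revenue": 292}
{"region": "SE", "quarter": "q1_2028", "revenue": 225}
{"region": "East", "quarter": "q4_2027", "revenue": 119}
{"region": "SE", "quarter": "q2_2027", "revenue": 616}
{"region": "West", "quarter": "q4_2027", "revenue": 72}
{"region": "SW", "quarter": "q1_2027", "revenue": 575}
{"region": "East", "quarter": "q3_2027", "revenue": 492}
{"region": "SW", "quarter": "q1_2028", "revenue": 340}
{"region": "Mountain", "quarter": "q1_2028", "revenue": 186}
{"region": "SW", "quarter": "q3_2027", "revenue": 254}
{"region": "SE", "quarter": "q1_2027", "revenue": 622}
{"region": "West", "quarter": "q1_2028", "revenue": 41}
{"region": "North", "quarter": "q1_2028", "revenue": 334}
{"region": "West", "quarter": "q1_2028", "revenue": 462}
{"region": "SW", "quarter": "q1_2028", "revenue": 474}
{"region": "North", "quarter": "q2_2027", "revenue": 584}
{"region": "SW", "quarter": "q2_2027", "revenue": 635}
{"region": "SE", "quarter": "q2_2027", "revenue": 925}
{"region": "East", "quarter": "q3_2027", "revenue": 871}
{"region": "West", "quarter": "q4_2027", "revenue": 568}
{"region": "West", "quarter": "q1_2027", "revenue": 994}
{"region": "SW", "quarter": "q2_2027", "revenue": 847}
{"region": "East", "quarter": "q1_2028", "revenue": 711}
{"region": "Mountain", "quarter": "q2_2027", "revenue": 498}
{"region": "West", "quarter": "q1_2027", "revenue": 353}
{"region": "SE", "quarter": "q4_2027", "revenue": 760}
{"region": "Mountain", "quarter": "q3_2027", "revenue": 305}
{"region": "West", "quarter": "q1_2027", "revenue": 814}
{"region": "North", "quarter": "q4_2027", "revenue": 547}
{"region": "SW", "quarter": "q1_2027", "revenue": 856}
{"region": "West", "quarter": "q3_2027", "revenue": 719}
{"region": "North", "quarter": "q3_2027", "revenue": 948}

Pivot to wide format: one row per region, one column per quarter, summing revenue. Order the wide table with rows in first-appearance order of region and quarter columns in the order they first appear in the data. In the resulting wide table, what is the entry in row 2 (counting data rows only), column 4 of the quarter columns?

1067

With rows in first-appearance order of region, row 2 is region=West. quarter columns in first-appearance order: q3_2027, q4_2027, q2_2027, q1_2028, q1_2027; column 4 is q1_2028.
Long rows with region=West, quarter=q1_2028: 564 + 41 + 462 = 1067.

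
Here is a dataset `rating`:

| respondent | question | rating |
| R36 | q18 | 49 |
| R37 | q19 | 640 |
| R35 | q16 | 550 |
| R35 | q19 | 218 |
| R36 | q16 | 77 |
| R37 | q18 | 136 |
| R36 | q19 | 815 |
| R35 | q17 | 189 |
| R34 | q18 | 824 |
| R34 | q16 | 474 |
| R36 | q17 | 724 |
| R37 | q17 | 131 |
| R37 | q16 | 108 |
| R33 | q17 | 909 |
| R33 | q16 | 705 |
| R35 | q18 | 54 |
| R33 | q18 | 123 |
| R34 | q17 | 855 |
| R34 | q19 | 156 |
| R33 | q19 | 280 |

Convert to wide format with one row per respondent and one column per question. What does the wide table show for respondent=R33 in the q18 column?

123

Wide layout: rows indexed by respondent, columns are the 4 distinct question values (q18, q19, q16, q17).
Cell (respondent=R33, question=q18) draws from the long row where respondent=R33 and question=q18, which has rating=123.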